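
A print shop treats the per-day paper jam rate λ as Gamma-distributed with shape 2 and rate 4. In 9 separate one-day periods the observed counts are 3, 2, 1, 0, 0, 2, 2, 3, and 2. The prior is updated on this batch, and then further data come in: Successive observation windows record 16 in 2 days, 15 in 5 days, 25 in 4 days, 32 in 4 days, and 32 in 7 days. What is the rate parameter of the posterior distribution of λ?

Total count: 3 + 2 + 1 + 0 + 0 + 2 + 2 + 3 + 2 = 15.
Total exposure: 9 days.
After the first batch: Gamma(2 + 15, 4 + 9) = Gamma(17, 13).
Total count: 16 + 15 + 25 + 32 + 32 = 120.
Total exposure: 2 + 5 + 4 + 4 + 7 = 22 days.
After the second batch: Gamma(17 + 120, 13 + 22) = Gamma(137, 35).

35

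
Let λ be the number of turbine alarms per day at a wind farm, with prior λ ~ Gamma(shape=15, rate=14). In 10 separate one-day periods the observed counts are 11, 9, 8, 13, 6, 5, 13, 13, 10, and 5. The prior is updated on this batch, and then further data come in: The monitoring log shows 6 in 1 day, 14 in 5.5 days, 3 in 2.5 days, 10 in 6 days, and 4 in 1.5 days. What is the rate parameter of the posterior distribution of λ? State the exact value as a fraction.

Total count: 11 + 9 + 8 + 13 + 6 + 5 + 13 + 13 + 10 + 5 = 93.
Total exposure: 10 days.
After the first batch: Gamma(15 + 93, 14 + 10) = Gamma(108, 24).
Total count: 6 + 14 + 3 + 10 + 4 = 37.
Total exposure: 1 + 5.5 + 2.5 + 6 + 1.5 = 16.5 days.
After the second batch: Gamma(108 + 37, 24 + 16.5) = Gamma(145, 81/2).

81/2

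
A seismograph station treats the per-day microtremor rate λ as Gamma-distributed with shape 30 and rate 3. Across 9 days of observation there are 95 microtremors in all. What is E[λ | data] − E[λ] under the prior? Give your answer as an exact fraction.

Total count 95 over total exposure 9 days.
Conjugate update: add total count to the shape and total exposure to the rate, giving Gamma(125, 12).
Posterior mean = 125/12 = 125/12; prior mean = 30/3 = 10. Difference = 125/12 − 10 = 5/12.

5/12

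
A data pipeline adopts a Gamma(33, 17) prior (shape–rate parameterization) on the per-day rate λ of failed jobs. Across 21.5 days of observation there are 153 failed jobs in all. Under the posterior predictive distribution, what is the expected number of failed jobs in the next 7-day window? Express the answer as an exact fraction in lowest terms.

372/11

Total count 153 over total exposure 21.5 days.
Posterior: α' = 33 + 153 = 186, β' = 17 + 21.5 = 77/2.
Predictive mean over a 7-day window = T·E[λ|data] = 7·186/(77/2) = 372/11.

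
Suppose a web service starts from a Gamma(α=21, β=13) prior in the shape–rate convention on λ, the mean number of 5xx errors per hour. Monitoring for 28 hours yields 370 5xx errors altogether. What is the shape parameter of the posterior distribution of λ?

Total count 370 over total exposure 28 hours.
Conjugate update: add total count to the shape and total exposure to the rate, giving Gamma(391, 41).

391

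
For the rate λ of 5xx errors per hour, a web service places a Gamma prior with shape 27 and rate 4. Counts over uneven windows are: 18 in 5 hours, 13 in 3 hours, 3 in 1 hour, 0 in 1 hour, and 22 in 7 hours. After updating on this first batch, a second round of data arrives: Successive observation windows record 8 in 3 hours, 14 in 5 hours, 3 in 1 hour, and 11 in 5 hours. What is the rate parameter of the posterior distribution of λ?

Total count: 18 + 13 + 3 + 0 + 22 = 56.
Total exposure: 5 + 3 + 1 + 1 + 7 = 17 hours.
After the first batch: Gamma(27 + 56, 4 + 17) = Gamma(83, 21).
Total count: 8 + 14 + 3 + 11 = 36.
Total exposure: 3 + 5 + 1 + 5 = 14 hours.
After the second batch: Gamma(83 + 36, 21 + 14) = Gamma(119, 35).

35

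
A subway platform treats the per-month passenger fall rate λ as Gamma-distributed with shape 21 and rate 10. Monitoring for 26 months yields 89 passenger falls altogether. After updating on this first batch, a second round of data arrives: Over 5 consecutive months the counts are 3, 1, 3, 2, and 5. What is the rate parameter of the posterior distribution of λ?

Total count 89 over total exposure 26 months.
After the first batch: Gamma(21 + 89, 10 + 26) = Gamma(110, 36).
Total count: 3 + 1 + 3 + 2 + 5 = 14.
Total exposure: 5 months.
After the second batch: Gamma(110 + 14, 36 + 5) = Gamma(124, 41).

41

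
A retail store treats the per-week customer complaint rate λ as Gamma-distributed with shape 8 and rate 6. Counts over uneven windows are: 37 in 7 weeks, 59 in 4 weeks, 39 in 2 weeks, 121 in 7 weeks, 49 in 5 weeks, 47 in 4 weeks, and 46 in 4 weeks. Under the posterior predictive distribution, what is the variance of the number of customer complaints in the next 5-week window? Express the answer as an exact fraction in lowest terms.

Total count: 37 + 59 + 39 + 121 + 49 + 47 + 46 = 398.
Total exposure: 7 + 4 + 2 + 7 + 5 + 4 + 4 = 33 weeks.
Gamma(α, β) with Poisson data over total exposure Σt gives posterior Gamma(α+Σx, β+Σt) = Gamma(406, 39).
The posterior predictive for a window of length T is Negative Binomial with variance T·α'·(β'+T)/β'² = 5·406·44/1521 = 89320/1521.

89320/1521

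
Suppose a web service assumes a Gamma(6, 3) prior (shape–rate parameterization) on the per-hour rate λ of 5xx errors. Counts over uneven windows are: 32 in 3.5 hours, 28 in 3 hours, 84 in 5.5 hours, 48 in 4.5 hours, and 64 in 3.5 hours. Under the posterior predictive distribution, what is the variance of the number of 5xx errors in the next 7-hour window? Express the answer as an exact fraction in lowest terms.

55020/529

Total count: 32 + 28 + 84 + 48 + 64 = 256.
Total exposure: 3.5 + 3 + 5.5 + 4.5 + 3.5 = 20 hours.
By Gamma–Poisson conjugacy, the posterior is Gamma(α + Σx, β + Σt) = Gamma(6 + 256, 3 + 20) = Gamma(262, 23).
The posterior predictive for a window of length T is Negative Binomial with variance T·α'·(β'+T)/β'² = 7·262·30/529 = 55020/529.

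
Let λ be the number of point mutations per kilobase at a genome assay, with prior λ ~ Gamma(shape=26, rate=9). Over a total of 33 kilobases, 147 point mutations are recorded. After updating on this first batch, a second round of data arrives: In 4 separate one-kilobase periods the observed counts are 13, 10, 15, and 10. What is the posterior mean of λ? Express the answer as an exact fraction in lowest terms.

Total count 147 over total exposure 33 kilobases.
After the first batch: Gamma(26 + 147, 9 + 33) = Gamma(173, 42).
Total count: 13 + 10 + 15 + 10 = 48.
Total exposure: 4 kilobases.
After the second batch: Gamma(173 + 48, 42 + 4) = Gamma(221, 46).
Posterior mean = α'/β' = 221/46.

221/46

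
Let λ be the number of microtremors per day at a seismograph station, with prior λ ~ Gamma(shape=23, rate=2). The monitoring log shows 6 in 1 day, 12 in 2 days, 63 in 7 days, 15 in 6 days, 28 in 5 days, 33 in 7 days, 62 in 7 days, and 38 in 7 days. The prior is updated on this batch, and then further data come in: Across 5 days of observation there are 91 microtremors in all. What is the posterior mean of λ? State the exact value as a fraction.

53/7

Total count: 6 + 12 + 63 + 15 + 28 + 33 + 62 + 38 = 257.
Total exposure: 1 + 2 + 7 + 6 + 5 + 7 + 7 + 7 = 42 days.
After the first batch: Gamma(23 + 257, 2 + 42) = Gamma(280, 44).
Total count 91 over total exposure 5 days.
After the second batch: Gamma(280 + 91, 44 + 5) = Gamma(371, 49).
Posterior mean = α'/β' = 371/49 = 53/7.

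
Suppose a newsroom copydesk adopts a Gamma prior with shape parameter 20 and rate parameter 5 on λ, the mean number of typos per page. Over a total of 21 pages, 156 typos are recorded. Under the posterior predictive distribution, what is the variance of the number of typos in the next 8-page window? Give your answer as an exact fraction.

Total count 156 over total exposure 21 pages.
Posterior: α' = 20 + 156 = 176, β' = 5 + 21 = 26.
The posterior predictive for a window of length T is Negative Binomial with variance T·α'·(β'+T)/β'² = 8·176·34/676 = 11968/169.

11968/169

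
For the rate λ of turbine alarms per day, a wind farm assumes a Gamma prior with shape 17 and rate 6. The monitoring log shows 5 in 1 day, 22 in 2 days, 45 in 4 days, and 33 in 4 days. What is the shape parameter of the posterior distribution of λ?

Total count: 5 + 22 + 45 + 33 = 105.
Total exposure: 1 + 2 + 4 + 4 = 11 days.
Posterior: α' = 17 + 105 = 122, β' = 6 + 11 = 17.

122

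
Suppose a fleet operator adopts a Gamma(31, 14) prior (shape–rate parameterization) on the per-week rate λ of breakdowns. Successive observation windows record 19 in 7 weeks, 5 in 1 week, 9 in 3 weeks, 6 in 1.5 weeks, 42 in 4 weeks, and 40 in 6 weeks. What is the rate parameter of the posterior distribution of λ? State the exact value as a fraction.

Total count: 19 + 5 + 9 + 6 + 42 + 40 = 121.
Total exposure: 7 + 1 + 3 + 1.5 + 4 + 6 = 22.5 weeks.
By Gamma–Poisson conjugacy, the posterior is Gamma(α + Σx, β + Σt) = Gamma(31 + 121, 14 + 22.5) = Gamma(152, 73/2).

73/2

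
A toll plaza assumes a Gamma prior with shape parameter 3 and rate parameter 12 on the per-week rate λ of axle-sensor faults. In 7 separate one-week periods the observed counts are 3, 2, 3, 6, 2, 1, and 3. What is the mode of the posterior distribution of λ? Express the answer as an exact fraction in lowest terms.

22/19

Total count: 3 + 2 + 3 + 6 + 2 + 1 + 3 = 20.
Total exposure: 7 weeks.
Conjugate update: add total count to the shape and total exposure to the rate, giving Gamma(23, 19).
Posterior mode = (α'−1)/β' = 22/19.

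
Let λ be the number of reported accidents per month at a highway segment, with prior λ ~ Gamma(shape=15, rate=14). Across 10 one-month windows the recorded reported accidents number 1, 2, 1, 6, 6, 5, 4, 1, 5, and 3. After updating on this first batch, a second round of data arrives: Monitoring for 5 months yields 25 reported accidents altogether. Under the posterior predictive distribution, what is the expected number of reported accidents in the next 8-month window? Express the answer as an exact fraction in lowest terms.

592/29

Total count: 1 + 2 + 1 + 6 + 6 + 5 + 4 + 1 + 5 + 3 = 34.
Total exposure: 10 months.
After the first batch: Gamma(15 + 34, 14 + 10) = Gamma(49, 24).
Total count 25 over total exposure 5 months.
After the second batch: Gamma(49 + 25, 24 + 5) = Gamma(74, 29).
Predictive mean over an 8-month window = T·E[λ|data] = 8·74/29 = 592/29.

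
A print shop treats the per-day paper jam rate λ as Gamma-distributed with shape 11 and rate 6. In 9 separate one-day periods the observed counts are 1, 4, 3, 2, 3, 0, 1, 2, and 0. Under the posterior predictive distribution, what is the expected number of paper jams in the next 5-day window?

Total count: 1 + 4 + 3 + 2 + 3 + 0 + 1 + 2 + 0 = 16.
Total exposure: 9 days.
The Gamma prior is conjugate for the Poisson rate, so λ | data ~ Gamma(11+16, 6+9) = Gamma(27, 15).
Predictive mean over a 5-day window = T·E[λ|data] = 5·27/15 = 9.

9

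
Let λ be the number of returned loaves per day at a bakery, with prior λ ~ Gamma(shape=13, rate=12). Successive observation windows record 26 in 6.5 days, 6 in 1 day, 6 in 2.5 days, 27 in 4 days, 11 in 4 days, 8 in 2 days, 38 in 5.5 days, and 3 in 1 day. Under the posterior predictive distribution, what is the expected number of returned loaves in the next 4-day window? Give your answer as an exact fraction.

Total count: 26 + 6 + 6 + 27 + 11 + 8 + 38 + 3 = 125.
Total exposure: 6.5 + 1 + 2.5 + 4 + 4 + 2 + 5.5 + 1 = 26.5 days.
Gamma(α, β) with Poisson data over total exposure Σt gives posterior Gamma(α+Σx, β+Σt) = Gamma(138, 77/2).
Predictive mean over a 4-day window = T·E[λ|data] = 4·138/(77/2) = 1104/77.

1104/77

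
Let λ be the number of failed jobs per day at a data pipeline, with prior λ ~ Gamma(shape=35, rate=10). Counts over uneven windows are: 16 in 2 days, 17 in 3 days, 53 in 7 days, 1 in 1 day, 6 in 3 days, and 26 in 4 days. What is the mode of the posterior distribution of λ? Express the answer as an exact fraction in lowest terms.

51/10

Total count: 16 + 17 + 53 + 1 + 6 + 26 = 119.
Total exposure: 2 + 3 + 7 + 1 + 3 + 4 = 20 days.
Gamma(α, β) with Poisson data over total exposure Σt gives posterior Gamma(α+Σx, β+Σt) = Gamma(154, 30).
Posterior mode = (α'−1)/β' = 153/30 = 51/10.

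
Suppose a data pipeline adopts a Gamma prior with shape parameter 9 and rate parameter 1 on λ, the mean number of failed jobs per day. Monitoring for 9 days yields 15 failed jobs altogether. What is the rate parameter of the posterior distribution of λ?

10

Total count 15 over total exposure 9 days.
Gamma(α, β) with Poisson data over total exposure Σt gives posterior Gamma(α+Σx, β+Σt) = Gamma(24, 10).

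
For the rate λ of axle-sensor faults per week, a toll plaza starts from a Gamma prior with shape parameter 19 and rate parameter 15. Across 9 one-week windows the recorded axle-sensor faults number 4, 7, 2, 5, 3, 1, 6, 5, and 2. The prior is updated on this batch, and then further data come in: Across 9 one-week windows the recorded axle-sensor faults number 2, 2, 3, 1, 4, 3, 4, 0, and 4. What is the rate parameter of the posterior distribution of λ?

Total count: 4 + 7 + 2 + 5 + 3 + 1 + 6 + 5 + 2 = 35.
Total exposure: 9 weeks.
After the first batch: Gamma(19 + 35, 15 + 9) = Gamma(54, 24).
Total count: 2 + 2 + 3 + 1 + 4 + 3 + 4 + 0 + 4 = 23.
Total exposure: 9 weeks.
After the second batch: Gamma(54 + 23, 24 + 9) = Gamma(77, 33).

33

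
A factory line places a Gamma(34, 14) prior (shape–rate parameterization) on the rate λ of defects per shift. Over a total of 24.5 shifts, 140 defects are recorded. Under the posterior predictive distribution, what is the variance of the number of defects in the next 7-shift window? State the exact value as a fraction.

4524/121

Total count 140 over total exposure 24.5 shifts.
Posterior: α' = 34 + 140 = 174, β' = 14 + 24.5 = 77/2.
The posterior predictive for a window of length T is Negative Binomial with variance T·α'·(β'+T)/β'² = 7·174·(91/2)/(5929/4) = 4524/121.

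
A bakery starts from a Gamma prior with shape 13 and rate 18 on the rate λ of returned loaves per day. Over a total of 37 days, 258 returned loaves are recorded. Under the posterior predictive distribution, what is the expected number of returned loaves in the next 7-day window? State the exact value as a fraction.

Total count 258 over total exposure 37 days.
Conjugate update: add total count to the shape and total exposure to the rate, giving Gamma(271, 55).
Predictive mean over a 7-day window = T·E[λ|data] = 7·271/55 = 1897/55.

1897/55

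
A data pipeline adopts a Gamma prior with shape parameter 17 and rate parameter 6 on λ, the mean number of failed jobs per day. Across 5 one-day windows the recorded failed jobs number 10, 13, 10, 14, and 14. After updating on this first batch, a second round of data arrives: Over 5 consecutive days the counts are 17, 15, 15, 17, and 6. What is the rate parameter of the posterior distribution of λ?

Total count: 10 + 13 + 10 + 14 + 14 = 61.
Total exposure: 5 days.
After the first batch: Gamma(17 + 61, 6 + 5) = Gamma(78, 11).
Total count: 17 + 15 + 15 + 17 + 6 = 70.
Total exposure: 5 days.
After the second batch: Gamma(78 + 70, 11 + 5) = Gamma(148, 16).

16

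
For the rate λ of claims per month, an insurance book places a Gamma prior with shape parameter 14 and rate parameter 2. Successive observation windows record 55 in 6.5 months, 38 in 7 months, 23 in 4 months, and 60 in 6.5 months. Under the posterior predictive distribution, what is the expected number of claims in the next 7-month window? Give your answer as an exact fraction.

665/13

Total count: 55 + 38 + 23 + 60 = 176.
Total exposure: 6.5 + 7 + 4 + 6.5 = 24 months.
By Gamma–Poisson conjugacy, the posterior is Gamma(α + Σx, β + Σt) = Gamma(14 + 176, 2 + 24) = Gamma(190, 26).
Predictive mean over a 7-month window = T·E[λ|data] = 7·190/26 = 665/13.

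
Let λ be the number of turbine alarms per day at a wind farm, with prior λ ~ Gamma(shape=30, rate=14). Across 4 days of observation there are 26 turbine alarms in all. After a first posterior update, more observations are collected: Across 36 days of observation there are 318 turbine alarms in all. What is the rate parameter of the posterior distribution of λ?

54

Total count 26 over total exposure 4 days.
After the first batch: Gamma(30 + 26, 14 + 4) = Gamma(56, 18).
Total count 318 over total exposure 36 days.
After the second batch: Gamma(56 + 318, 18 + 36) = Gamma(374, 54).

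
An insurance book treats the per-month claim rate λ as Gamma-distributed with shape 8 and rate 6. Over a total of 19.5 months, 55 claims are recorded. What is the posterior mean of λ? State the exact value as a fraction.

Total count 55 over total exposure 19.5 months.
Gamma(α, β) with Poisson data over total exposure Σt gives posterior Gamma(α+Σx, β+Σt) = Gamma(63, 51/2).
Posterior mean = α'/β' = 63/(51/2) = 42/17.

42/17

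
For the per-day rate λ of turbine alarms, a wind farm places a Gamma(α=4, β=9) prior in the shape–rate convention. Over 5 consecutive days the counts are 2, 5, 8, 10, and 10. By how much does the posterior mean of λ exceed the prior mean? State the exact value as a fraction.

295/126

Total count: 2 + 5 + 8 + 10 + 10 = 35.
Total exposure: 5 days.
By Gamma–Poisson conjugacy, the posterior is Gamma(α + Σx, β + Σt) = Gamma(4 + 35, 9 + 5) = Gamma(39, 14).
Posterior mean = 39/14 = 39/14; prior mean = 4/9 = 4/9. Difference = 39/14 − 4/9 = 295/126.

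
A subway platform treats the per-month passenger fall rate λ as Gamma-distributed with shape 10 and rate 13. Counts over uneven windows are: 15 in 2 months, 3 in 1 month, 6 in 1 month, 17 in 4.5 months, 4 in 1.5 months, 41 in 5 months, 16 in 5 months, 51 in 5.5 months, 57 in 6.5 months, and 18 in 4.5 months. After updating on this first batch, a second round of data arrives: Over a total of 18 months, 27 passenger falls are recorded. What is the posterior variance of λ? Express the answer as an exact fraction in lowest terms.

212/3645

Total count: 15 + 3 + 6 + 17 + 4 + 41 + 16 + 51 + 57 + 18 = 228.
Total exposure: 2 + 1 + 1 + 4.5 + 1.5 + 5 + 5 + 5.5 + 6.5 + 4.5 = 36.5 months.
After the first batch: Gamma(10 + 228, 13 + 36.5) = Gamma(238, 99/2).
Total count 27 over total exposure 18 months.
After the second batch: Gamma(238 + 27, 99/2 + 18) = Gamma(265, 135/2).
Posterior variance = α'/β'² = 265/(18225/4) = 212/3645.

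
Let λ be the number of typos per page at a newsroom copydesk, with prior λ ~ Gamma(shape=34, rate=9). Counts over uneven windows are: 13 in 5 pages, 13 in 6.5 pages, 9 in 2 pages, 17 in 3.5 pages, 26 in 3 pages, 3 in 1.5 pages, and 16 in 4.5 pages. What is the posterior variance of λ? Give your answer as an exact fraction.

Total count: 13 + 13 + 9 + 17 + 26 + 3 + 16 = 97.
Total exposure: 5 + 6.5 + 2 + 3.5 + 3 + 1.5 + 4.5 = 26 pages.
Conjugate update: add total count to the shape and total exposure to the rate, giving Gamma(131, 35).
Posterior variance = α'/β'² = 131/1225.

131/1225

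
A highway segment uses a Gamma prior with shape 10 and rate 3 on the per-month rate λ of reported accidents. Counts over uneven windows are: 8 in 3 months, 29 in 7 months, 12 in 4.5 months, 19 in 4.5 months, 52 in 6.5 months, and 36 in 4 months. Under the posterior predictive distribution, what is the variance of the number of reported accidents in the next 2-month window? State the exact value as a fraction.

45816/4225

Total count: 8 + 29 + 12 + 19 + 52 + 36 = 156.
Total exposure: 3 + 7 + 4.5 + 4.5 + 6.5 + 4 = 29.5 months.
Gamma(α, β) with Poisson data over total exposure Σt gives posterior Gamma(α+Σx, β+Σt) = Gamma(166, 65/2).
The posterior predictive for a window of length T is Negative Binomial with variance T·α'·(β'+T)/β'² = 2·166·(69/2)/(4225/4) = 45816/4225.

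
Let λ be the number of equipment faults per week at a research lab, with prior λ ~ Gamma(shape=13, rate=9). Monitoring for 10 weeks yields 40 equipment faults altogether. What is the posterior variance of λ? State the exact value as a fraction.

Total count 40 over total exposure 10 weeks.
The Gamma prior is conjugate for the Poisson rate, so λ | data ~ Gamma(13+40, 9+10) = Gamma(53, 19).
Posterior variance = α'/β'² = 53/361.

53/361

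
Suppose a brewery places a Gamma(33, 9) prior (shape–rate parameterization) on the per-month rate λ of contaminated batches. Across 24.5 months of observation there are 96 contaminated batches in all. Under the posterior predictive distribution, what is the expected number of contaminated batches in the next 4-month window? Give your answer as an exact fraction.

Total count 96 over total exposure 24.5 months.
Conjugate update: add total count to the shape and total exposure to the rate, giving Gamma(129, 67/2).
Predictive mean over a 4-month window = T·E[λ|data] = 4·129/(67/2) = 1032/67.

1032/67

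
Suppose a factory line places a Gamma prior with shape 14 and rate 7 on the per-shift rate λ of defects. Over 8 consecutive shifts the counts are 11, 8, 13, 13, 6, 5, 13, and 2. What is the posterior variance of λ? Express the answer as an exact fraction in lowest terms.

17/45

Total count: 11 + 8 + 13 + 13 + 6 + 5 + 13 + 2 = 71.
Total exposure: 8 shifts.
Posterior: α' = 14 + 71 = 85, β' = 7 + 8 = 15.
Posterior variance = α'/β'² = 85/225 = 17/45.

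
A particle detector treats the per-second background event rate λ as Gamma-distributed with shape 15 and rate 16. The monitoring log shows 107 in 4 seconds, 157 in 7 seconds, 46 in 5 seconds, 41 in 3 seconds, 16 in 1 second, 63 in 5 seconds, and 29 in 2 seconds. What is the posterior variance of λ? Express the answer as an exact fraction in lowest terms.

Total count: 107 + 157 + 46 + 41 + 16 + 63 + 29 = 459.
Total exposure: 4 + 7 + 5 + 3 + 1 + 5 + 2 = 27 seconds.
Posterior: α' = 15 + 459 = 474, β' = 16 + 27 = 43.
Posterior variance = α'/β'² = 474/1849.

474/1849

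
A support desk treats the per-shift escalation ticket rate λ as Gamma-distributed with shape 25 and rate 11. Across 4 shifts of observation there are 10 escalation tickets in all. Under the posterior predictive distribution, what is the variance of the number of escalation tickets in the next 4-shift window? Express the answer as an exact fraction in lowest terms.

Total count 10 over total exposure 4 shifts.
Conjugate update: add total count to the shape and total exposure to the rate, giving Gamma(35, 15).
The posterior predictive for a window of length T is Negative Binomial with variance T·α'·(β'+T)/β'² = 4·35·19/225 = 532/45.

532/45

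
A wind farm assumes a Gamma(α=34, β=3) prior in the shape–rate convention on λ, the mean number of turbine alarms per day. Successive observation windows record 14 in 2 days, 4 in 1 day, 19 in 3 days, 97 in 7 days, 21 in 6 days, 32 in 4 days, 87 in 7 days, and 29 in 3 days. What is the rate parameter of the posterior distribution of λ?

Total count: 14 + 4 + 19 + 97 + 21 + 32 + 87 + 29 = 303.
Total exposure: 2 + 1 + 3 + 7 + 6 + 4 + 7 + 3 = 33 days.
By Gamma–Poisson conjugacy, the posterior is Gamma(α + Σx, β + Σt) = Gamma(34 + 303, 3 + 33) = Gamma(337, 36).

36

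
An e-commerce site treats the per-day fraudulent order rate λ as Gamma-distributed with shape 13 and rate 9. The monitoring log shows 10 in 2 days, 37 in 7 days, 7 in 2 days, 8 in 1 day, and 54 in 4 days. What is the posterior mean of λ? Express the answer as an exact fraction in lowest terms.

129/25

Total count: 10 + 37 + 7 + 8 + 54 = 116.
Total exposure: 2 + 7 + 2 + 1 + 4 = 16 days.
Posterior: α' = 13 + 116 = 129, β' = 9 + 16 = 25.
Posterior mean = α'/β' = 129/25.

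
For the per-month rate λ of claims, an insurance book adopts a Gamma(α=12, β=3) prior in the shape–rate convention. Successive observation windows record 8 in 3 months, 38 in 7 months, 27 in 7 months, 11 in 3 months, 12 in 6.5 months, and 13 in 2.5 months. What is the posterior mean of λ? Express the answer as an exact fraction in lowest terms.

121/32

Total count: 8 + 38 + 27 + 11 + 12 + 13 = 109.
Total exposure: 3 + 7 + 7 + 3 + 6.5 + 2.5 = 29 months.
By Gamma–Poisson conjugacy, the posterior is Gamma(α + Σx, β + Σt) = Gamma(12 + 109, 3 + 29) = Gamma(121, 32).
Posterior mean = α'/β' = 121/32.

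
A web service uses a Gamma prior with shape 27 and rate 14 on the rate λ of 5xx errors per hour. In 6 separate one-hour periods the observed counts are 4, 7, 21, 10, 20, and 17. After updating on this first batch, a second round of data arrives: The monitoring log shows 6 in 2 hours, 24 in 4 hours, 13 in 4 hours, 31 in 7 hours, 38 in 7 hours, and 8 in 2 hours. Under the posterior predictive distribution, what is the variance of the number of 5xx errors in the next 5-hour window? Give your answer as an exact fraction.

28815/1058

Total count: 4 + 7 + 21 + 10 + 20 + 17 = 79.
Total exposure: 6 hours.
After the first batch: Gamma(27 + 79, 14 + 6) = Gamma(106, 20).
Total count: 6 + 24 + 13 + 31 + 38 + 8 = 120.
Total exposure: 2 + 4 + 4 + 7 + 7 + 2 = 26 hours.
After the second batch: Gamma(106 + 120, 20 + 26) = Gamma(226, 46).
The posterior predictive for a window of length T is Negative Binomial with variance T·α'·(β'+T)/β'² = 5·226·51/2116 = 28815/1058.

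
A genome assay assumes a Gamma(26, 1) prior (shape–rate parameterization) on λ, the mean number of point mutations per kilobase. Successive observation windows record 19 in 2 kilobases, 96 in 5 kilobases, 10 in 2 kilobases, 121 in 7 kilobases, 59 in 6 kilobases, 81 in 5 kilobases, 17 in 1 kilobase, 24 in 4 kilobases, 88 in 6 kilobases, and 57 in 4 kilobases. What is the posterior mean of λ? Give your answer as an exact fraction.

Total count: 19 + 96 + 10 + 121 + 59 + 81 + 17 + 24 + 88 + 57 = 572.
Total exposure: 2 + 5 + 2 + 7 + 6 + 5 + 1 + 4 + 6 + 4 = 42 kilobases.
Posterior: α' = 26 + 572 = 598, β' = 1 + 42 = 43.
Posterior mean = α'/β' = 598/43.

598/43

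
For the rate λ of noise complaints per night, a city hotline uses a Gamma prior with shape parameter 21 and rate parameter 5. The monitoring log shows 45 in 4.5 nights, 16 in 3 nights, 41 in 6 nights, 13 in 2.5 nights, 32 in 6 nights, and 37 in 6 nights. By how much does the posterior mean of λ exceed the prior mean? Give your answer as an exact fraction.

332/165

Total count: 45 + 16 + 41 + 13 + 32 + 37 = 184.
Total exposure: 4.5 + 3 + 6 + 2.5 + 6 + 6 = 28 nights.
Gamma(α, β) with Poisson data over total exposure Σt gives posterior Gamma(α+Σx, β+Σt) = Gamma(205, 33).
Posterior mean = 205/33 = 205/33; prior mean = 21/5 = 21/5. Difference = 205/33 − 21/5 = 332/165.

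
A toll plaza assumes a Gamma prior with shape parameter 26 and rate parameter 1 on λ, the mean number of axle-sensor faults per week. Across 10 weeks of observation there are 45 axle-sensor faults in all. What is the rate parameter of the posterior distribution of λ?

11

Total count 45 over total exposure 10 weeks.
Conjugate update: add total count to the shape and total exposure to the rate, giving Gamma(71, 11).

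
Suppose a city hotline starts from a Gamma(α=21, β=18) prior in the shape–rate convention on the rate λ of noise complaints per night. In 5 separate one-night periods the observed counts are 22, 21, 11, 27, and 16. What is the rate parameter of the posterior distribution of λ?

Total count: 22 + 21 + 11 + 27 + 16 = 97.
Total exposure: 5 nights.
By Gamma–Poisson conjugacy, the posterior is Gamma(α + Σx, β + Σt) = Gamma(21 + 97, 18 + 5) = Gamma(118, 23).

23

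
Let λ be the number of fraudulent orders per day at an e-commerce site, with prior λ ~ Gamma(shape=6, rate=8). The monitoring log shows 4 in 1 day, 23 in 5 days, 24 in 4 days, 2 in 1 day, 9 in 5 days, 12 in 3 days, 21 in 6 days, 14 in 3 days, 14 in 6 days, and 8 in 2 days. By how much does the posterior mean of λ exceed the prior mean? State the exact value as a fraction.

26/11

Total count: 4 + 23 + 24 + 2 + 9 + 12 + 21 + 14 + 14 + 8 = 131.
Total exposure: 1 + 5 + 4 + 1 + 5 + 3 + 6 + 3 + 6 + 2 = 36 days.
By Gamma–Poisson conjugacy, the posterior is Gamma(α + Σx, β + Σt) = Gamma(6 + 131, 8 + 36) = Gamma(137, 44).
Posterior mean = 137/44 = 137/44; prior mean = 6/8 = 3/4. Difference = 137/44 − 3/4 = 26/11.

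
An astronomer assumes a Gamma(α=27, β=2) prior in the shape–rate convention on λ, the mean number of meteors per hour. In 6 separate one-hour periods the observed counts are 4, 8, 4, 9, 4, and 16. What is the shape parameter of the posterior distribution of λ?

Total count: 4 + 8 + 4 + 9 + 4 + 16 = 45.
Total exposure: 6 hours.
The Gamma prior is conjugate for the Poisson rate, so λ | data ~ Gamma(27+45, 2+6) = Gamma(72, 8).

72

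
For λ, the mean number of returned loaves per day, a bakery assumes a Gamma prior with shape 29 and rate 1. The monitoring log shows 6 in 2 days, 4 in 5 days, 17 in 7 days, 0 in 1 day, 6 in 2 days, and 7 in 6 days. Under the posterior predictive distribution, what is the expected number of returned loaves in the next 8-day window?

Total count: 6 + 4 + 17 + 0 + 6 + 7 = 40.
Total exposure: 2 + 5 + 7 + 1 + 2 + 6 = 23 days.
Posterior: α' = 29 + 40 = 69, β' = 1 + 23 = 24.
Predictive mean over an 8-day window = T·E[λ|data] = 8·69/24 = 23.

23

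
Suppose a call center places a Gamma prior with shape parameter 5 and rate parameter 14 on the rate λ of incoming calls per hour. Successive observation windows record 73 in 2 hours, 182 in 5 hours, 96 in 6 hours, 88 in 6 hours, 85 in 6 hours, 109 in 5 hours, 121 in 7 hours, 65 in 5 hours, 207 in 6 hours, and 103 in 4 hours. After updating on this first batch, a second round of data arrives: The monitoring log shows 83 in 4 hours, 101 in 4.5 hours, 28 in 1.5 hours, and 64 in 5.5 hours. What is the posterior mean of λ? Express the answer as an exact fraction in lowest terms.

Total count: 73 + 182 + 96 + 88 + 85 + 109 + 121 + 65 + 207 + 103 = 1129.
Total exposure: 2 + 5 + 6 + 6 + 6 + 5 + 7 + 5 + 6 + 4 = 52 hours.
After the first batch: Gamma(5 + 1129, 14 + 52) = Gamma(1134, 66).
Total count: 83 + 101 + 28 + 64 = 276.
Total exposure: 4 + 4.5 + 1.5 + 5.5 = 15.5 hours.
After the second batch: Gamma(1134 + 276, 66 + 15.5) = Gamma(1410, 163/2).
Posterior mean = α'/β' = 1410/(163/2) = 2820/163.

2820/163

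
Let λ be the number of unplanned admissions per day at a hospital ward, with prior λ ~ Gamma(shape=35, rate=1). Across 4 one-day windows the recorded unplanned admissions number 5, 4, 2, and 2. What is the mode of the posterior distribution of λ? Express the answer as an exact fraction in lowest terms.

47/5

Total count: 5 + 4 + 2 + 2 = 13.
Total exposure: 4 days.
The Gamma prior is conjugate for the Poisson rate, so λ | data ~ Gamma(35+13, 1+4) = Gamma(48, 5).
Posterior mode = (α'−1)/β' = 47/5.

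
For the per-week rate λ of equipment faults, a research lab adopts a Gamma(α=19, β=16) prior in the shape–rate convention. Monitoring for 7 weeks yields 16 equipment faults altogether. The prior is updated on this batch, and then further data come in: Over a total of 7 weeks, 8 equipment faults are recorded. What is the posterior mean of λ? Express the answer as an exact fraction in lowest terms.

Total count 16 over total exposure 7 weeks.
After the first batch: Gamma(19 + 16, 16 + 7) = Gamma(35, 23).
Total count 8 over total exposure 7 weeks.
After the second batch: Gamma(35 + 8, 23 + 7) = Gamma(43, 30).
Posterior mean = α'/β' = 43/30.

43/30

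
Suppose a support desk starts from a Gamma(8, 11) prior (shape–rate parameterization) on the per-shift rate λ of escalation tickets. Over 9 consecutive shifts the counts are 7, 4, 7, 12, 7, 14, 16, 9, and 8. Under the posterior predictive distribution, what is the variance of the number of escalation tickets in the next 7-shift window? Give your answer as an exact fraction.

Total count: 7 + 4 + 7 + 12 + 7 + 14 + 16 + 9 + 8 = 84.
Total exposure: 9 shifts.
By Gamma–Poisson conjugacy, the posterior is Gamma(α + Σx, β + Σt) = Gamma(8 + 84, 11 + 9) = Gamma(92, 20).
The posterior predictive for a window of length T is Negative Binomial with variance T·α'·(β'+T)/β'² = 7·92·27/400 = 4347/100.

4347/100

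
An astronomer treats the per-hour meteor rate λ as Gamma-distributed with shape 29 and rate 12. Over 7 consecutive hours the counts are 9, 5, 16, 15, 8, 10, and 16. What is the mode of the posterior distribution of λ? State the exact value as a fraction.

107/19

Total count: 9 + 5 + 16 + 15 + 8 + 10 + 16 = 79.
Total exposure: 7 hours.
The Gamma prior is conjugate for the Poisson rate, so λ | data ~ Gamma(29+79, 12+7) = Gamma(108, 19).
Posterior mode = (α'−1)/β' = 107/19.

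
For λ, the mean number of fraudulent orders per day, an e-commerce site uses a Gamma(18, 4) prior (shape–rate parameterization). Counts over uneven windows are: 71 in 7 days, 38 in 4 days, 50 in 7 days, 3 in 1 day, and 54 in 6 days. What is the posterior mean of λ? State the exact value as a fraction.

Total count: 71 + 38 + 50 + 3 + 54 = 216.
Total exposure: 7 + 4 + 7 + 1 + 6 = 25 days.
Conjugate update: add total count to the shape and total exposure to the rate, giving Gamma(234, 29).
Posterior mean = α'/β' = 234/29.

234/29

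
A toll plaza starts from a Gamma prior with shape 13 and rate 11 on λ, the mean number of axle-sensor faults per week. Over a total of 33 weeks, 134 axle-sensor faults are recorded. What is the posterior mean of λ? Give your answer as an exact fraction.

147/44

Total count 134 over total exposure 33 weeks.
Gamma(α, β) with Poisson data over total exposure Σt gives posterior Gamma(α+Σx, β+Σt) = Gamma(147, 44).
Posterior mean = α'/β' = 147/44.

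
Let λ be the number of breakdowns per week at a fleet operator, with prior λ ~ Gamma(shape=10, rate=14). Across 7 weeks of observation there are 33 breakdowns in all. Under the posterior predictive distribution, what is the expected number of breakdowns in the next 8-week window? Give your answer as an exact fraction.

Total count 33 over total exposure 7 weeks.
By Gamma–Poisson conjugacy, the posterior is Gamma(α + Σx, β + Σt) = Gamma(10 + 33, 14 + 7) = Gamma(43, 21).
Predictive mean over an 8-week window = T·E[λ|data] = 8·43/21 = 344/21.

344/21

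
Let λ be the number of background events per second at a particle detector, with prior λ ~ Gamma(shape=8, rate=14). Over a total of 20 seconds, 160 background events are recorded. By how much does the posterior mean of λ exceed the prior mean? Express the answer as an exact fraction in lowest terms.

520/119

Total count 160 over total exposure 20 seconds.
By Gamma–Poisson conjugacy, the posterior is Gamma(α + Σx, β + Σt) = Gamma(8 + 160, 14 + 20) = Gamma(168, 34).
Posterior mean = 168/34 = 84/17; prior mean = 8/14 = 4/7. Difference = 84/17 − 4/7 = 520/119.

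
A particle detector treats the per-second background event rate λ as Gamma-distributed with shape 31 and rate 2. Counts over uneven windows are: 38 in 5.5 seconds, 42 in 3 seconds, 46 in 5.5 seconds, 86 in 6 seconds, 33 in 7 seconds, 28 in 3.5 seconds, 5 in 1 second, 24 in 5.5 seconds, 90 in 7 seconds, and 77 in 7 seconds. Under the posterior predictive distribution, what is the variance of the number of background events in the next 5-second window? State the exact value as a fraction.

Total count: 38 + 42 + 46 + 86 + 33 + 28 + 5 + 24 + 90 + 77 = 469.
Total exposure: 5.5 + 3 + 5.5 + 6 + 7 + 3.5 + 1 + 5.5 + 7 + 7 = 51 seconds.
The Gamma prior is conjugate for the Poisson rate, so λ | data ~ Gamma(31+469, 2+51) = Gamma(500, 53).
The posterior predictive for a window of length T is Negative Binomial with variance T·α'·(β'+T)/β'² = 5·500·58/2809 = 145000/2809.

145000/2809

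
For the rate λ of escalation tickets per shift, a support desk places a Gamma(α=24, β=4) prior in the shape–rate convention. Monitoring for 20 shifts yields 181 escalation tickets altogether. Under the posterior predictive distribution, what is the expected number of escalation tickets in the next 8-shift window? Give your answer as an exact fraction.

205/3

Total count 181 over total exposure 20 shifts.
Conjugate update: add total count to the shape and total exposure to the rate, giving Gamma(205, 24).
Predictive mean over an 8-shift window = T·E[λ|data] = 8·205/24 = 205/3.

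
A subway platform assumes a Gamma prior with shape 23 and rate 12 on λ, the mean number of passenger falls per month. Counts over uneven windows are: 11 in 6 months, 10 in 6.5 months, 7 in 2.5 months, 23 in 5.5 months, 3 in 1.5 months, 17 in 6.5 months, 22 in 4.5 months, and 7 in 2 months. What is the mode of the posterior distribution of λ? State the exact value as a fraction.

Total count: 11 + 10 + 7 + 23 + 3 + 17 + 22 + 7 = 100.
Total exposure: 6 + 6.5 + 2.5 + 5.5 + 1.5 + 6.5 + 4.5 + 2 = 35 months.
The Gamma prior is conjugate for the Poisson rate, so λ | data ~ Gamma(23+100, 12+35) = Gamma(123, 47).
Posterior mode = (α'−1)/β' = 122/47.

122/47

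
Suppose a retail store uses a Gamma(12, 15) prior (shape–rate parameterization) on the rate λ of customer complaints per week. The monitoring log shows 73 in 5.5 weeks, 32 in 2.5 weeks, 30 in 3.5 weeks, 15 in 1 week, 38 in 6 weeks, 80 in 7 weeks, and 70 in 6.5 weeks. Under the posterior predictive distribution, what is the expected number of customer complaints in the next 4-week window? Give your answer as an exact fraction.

1400/47

Total count: 73 + 32 + 30 + 15 + 38 + 80 + 70 = 338.
Total exposure: 5.5 + 2.5 + 3.5 + 1 + 6 + 7 + 6.5 = 32 weeks.
Gamma(α, β) with Poisson data over total exposure Σt gives posterior Gamma(α+Σx, β+Σt) = Gamma(350, 47).
Predictive mean over a 4-week window = T·E[λ|data] = 4·350/47 = 1400/47.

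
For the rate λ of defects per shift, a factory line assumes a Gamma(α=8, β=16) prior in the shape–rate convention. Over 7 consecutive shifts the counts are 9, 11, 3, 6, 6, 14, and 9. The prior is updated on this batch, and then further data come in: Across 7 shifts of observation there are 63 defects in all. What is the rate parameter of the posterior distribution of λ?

Total count: 9 + 11 + 3 + 6 + 6 + 14 + 9 = 58.
Total exposure: 7 shifts.
After the first batch: Gamma(8 + 58, 16 + 7) = Gamma(66, 23).
Total count 63 over total exposure 7 shifts.
After the second batch: Gamma(66 + 63, 23 + 7) = Gamma(129, 30).

30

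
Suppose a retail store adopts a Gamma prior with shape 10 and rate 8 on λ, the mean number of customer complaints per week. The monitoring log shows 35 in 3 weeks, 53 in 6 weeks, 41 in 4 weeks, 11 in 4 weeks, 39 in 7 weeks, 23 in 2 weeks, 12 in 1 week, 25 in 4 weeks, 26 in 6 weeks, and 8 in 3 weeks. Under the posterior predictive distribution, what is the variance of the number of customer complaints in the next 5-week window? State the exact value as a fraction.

74995/2304

Total count: 35 + 53 + 41 + 11 + 39 + 23 + 12 + 25 + 26 + 8 = 273.
Total exposure: 3 + 6 + 4 + 4 + 7 + 2 + 1 + 4 + 6 + 3 = 40 weeks.
By Gamma–Poisson conjugacy, the posterior is Gamma(α + Σx, β + Σt) = Gamma(10 + 273, 8 + 40) = Gamma(283, 48).
The posterior predictive for a window of length T is Negative Binomial with variance T·α'·(β'+T)/β'² = 5·283·53/2304 = 74995/2304.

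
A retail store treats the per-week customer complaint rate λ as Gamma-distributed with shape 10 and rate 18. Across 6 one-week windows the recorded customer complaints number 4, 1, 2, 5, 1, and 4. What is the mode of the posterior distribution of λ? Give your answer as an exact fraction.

Total count: 4 + 1 + 2 + 5 + 1 + 4 = 17.
Total exposure: 6 weeks.
Posterior: α' = 10 + 17 = 27, β' = 18 + 6 = 24.
Posterior mode = (α'−1)/β' = 26/24 = 13/12.

13/12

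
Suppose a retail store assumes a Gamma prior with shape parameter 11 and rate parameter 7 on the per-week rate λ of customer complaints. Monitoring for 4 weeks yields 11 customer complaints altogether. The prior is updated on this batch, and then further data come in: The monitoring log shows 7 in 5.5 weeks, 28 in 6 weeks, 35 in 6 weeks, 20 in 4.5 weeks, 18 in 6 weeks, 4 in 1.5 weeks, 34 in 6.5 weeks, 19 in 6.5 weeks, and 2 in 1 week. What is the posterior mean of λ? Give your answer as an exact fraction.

378/109

Total count 11 over total exposure 4 weeks.
After the first batch: Gamma(11 + 11, 7 + 4) = Gamma(22, 11).
Total count: 7 + 28 + 35 + 20 + 18 + 4 + 34 + 19 + 2 = 167.
Total exposure: 5.5 + 6 + 6 + 4.5 + 6 + 1.5 + 6.5 + 6.5 + 1 = 43.5 weeks.
After the second batch: Gamma(22 + 167, 11 + 43.5) = Gamma(189, 109/2).
Posterior mean = α'/β' = 189/(109/2) = 378/109.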